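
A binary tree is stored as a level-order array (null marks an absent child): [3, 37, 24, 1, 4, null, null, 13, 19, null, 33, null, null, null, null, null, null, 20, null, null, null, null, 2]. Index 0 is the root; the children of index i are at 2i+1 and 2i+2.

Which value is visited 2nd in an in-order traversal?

1

In-order visits the left subtree, then the node, then the right subtree.
At 3: go left to 37.
  At 37: go left to 1.
    At 1: go left to 13.
      13 is a leaf — visit 13.
    Visit 1.
    At 1: go right to 19.
      At 19: go left to 20.
        20 is a leaf — visit 20.
      Visit 19.
      At 19: no right child.
  Visit 37.
  At 37: go right to 4.
    At 4: no left child.
    Visit 4.
    At 4: go right to 33.
      At 33: no left child.
      Visit 33.
      At 33: go right to 2.
        2 is a leaf — visit 2.
Visit 3.
At 3: go right to 24.
  24 is a leaf — visit 24.
Full in-order sequence: 13, 1, 20, 19, 37, 4, 33, 2, 3, 24.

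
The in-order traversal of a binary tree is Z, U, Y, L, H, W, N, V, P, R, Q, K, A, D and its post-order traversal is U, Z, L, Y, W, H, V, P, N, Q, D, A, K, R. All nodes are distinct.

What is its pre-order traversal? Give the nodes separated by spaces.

The last element of post-order is the root; it splits in-order into left and right subtrees.
Root R: left subtree has 9 nodes {Z, U, Y, L, H, W, N, V, P}, right has 4 {Q, K, A, D}.
  Root N: left subtree has 6 nodes {Z, U, Y, L, H, W}, right has 2 {V, P}.
    Root H: left subtree has 4 nodes {Z, U, Y, L}, right has 1 {W}.
      Root Y: left subtree has 2 nodes {Z, U}, right has 1 {L}.
        Root Z: left subtree has 0 nodes { }, right has 1 {U}.
    Root P: left subtree has 1 node {V}, right has 0 { }.
  Root K: left subtree has 1 node {Q}, right has 2 {A, D}.
    Root A: left subtree has 0 nodes { }, right has 1 {D}.

R N H Y Z U L W P V K Q A D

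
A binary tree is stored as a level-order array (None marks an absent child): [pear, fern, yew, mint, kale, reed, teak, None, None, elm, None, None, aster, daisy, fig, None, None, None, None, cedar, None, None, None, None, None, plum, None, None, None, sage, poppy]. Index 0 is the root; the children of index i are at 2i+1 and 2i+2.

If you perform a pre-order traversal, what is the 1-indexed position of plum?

Pre-order visits the node, then its left subtree, then its right subtree.
Visit pear.
At pear: go left to fern.
  Visit fern.
  At fern: go left to mint.
    mint is a leaf — visit mint.
  At fern: go right to kale.
    Visit kale.
    At kale: go left to elm.
      Visit elm.
      At elm: go left to cedar.
        cedar is a leaf — visit cedar.
      At elm: no right child.
    At kale: no right child.
At pear: go right to yew.
  Visit yew.
  At yew: go left to reed.
    Visit reed.
    At reed: no left child.
    At reed: go right to aster.
      Visit aster.
      At aster: go left to plum.
        plum is a leaf — visit plum.
      At aster: no right child.
  At yew: go right to teak.
    Visit teak.
    At teak: go left to daisy.
      daisy is a leaf — visit daisy.
    At teak: go right to fig.
      Visit fig.
      At fig: go left to sage.
        sage is a leaf — visit sage.
      At fig: go right to poppy.
        poppy is a leaf — visit poppy.
Full pre-order sequence: pear, fern, mint, kale, elm, cedar, yew, reed, aster, plum, teak, daisy, fig, sage, poppy.

10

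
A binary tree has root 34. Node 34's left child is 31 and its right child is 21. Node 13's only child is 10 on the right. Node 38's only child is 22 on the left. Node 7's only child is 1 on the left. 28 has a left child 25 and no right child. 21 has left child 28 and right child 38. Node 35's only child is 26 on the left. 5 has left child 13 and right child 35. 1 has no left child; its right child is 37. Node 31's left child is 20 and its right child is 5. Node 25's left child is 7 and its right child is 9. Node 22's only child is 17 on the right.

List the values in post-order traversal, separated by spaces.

20 10 13 26 35 5 31 37 1 7 9 25 28 17 22 38 21 34

Post-order visits the left subtree, then the right subtree, then the node.
At 34: go left to 31.
  At 31: go left to 20.
    20 is a leaf — visit 20.
  At 31: go right to 5.
    At 5: go left to 13.
      At 13: no left child.
      At 13: go right to 10.
        10 is a leaf — visit 10.
      Visit 13.
    At 5: go right to 35.
      At 35: go left to 26.
        26 is a leaf — visit 26.
      At 35: no right child.
      Visit 35.
    Visit 5.
  Visit 31.
At 34: go right to 21.
  At 21: go left to 28.
    At 28: go left to 25.
      At 25: go left to 7.
        At 7: go left to 1.
          At 1: no left child.
          At 1: go right to 37.
            37 is a leaf — visit 37.
          Visit 1.
        At 7: no right child.
        Visit 7.
      At 25: go right to 9.
        9 is a leaf — visit 9.
      Visit 25.
    At 28: no right child.
    Visit 28.
  At 21: go right to 38.
    At 38: go left to 22.
      At 22: no left child.
      At 22: go right to 17.
        17 is a leaf — visit 17.
      Visit 22.
    At 38: no right child.
    Visit 38.
  Visit 21.
Visit 34.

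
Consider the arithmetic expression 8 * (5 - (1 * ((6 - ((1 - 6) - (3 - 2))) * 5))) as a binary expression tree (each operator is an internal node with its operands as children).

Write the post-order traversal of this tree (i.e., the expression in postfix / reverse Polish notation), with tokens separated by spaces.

Post-order on an expression tree gives postfix notation: for each operator, emit left operand, right operand, then the operator.

8 5 1 6 1 6 - 3 2 - - - 5 * * - *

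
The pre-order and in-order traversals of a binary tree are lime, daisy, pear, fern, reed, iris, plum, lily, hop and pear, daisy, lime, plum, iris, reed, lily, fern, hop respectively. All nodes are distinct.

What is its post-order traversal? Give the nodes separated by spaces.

pear daisy plum iris lily reed hop fern lime

The first element of pre-order is the root; it splits in-order into left and right subtrees.
Root lime: left subtree has 2 nodes {pear, daisy}, right has 6 {plum, iris, reed, lily, fern, hop}.
  Root daisy: left subtree has 1 node {pear}, right has 0 { }.
  Root fern: left subtree has 4 nodes {plum, iris, reed, lily}, right has 1 {hop}.
    Root reed: left subtree has 2 nodes {plum, iris}, right has 1 {lily}.
      Root iris: left subtree has 1 node {plum}, right has 0 { }.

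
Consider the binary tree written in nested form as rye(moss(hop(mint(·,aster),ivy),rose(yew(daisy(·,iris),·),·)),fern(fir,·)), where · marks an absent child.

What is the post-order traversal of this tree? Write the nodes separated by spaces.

aster mint ivy hop iris daisy yew rose moss fir fern rye

Post-order visits the left subtree, then the right subtree, then the node.
At rye: go left to moss.
  At moss: go left to hop.
    At hop: go left to mint.
      At mint: no left child.
      At mint: go right to aster.
        aster is a leaf — visit aster.
      Visit mint.
    At hop: go right to ivy.
      ivy is a leaf — visit ivy.
    Visit hop.
  At moss: go right to rose.
    At rose: go left to yew.
      At yew: go left to daisy.
        At daisy: no left child.
        At daisy: go right to iris.
          iris is a leaf — visit iris.
        Visit daisy.
      At yew: no right child.
      Visit yew.
    At rose: no right child.
    Visit rose.
  Visit moss.
At rye: go right to fern.
  At fern: go left to fir.
    fir is a leaf — visit fir.
  At fern: no right child.
  Visit fern.
Visit rye.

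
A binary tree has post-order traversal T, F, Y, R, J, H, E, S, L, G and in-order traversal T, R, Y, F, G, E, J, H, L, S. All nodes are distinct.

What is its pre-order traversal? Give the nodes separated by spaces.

G R T Y F L E H J S

The last element of post-order is the root; it splits in-order into left and right subtrees.
Root G: left subtree has 4 nodes {T, R, Y, F}, right has 5 {E, J, H, L, S}.
  Root R: left subtree has 1 node {T}, right has 2 {Y, F}.
    Root Y: left subtree has 0 nodes { }, right has 1 {F}.
  Root L: left subtree has 3 nodes {E, J, H}, right has 1 {S}.
    Root E: left subtree has 0 nodes { }, right has 2 {J, H}.
      Root H: left subtree has 1 node {J}, right has 0 { }.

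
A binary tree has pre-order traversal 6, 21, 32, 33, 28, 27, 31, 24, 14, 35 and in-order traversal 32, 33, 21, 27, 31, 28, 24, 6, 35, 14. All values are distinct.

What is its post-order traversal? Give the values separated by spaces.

The first element of pre-order is the root; it splits in-order into left and right subtrees.
Root 6: left subtree has 7 nodes {32, 33, 21, 27, 31, 28, 24}, right has 2 {35, 14}.
  Root 21: left subtree has 2 nodes {32, 33}, right has 4 {27, 31, 28, 24}.
    Root 32: left subtree has 0 nodes { }, right has 1 {33}.
    Root 28: left subtree has 2 nodes {27, 31}, right has 1 {24}.
      Root 27: left subtree has 0 nodes { }, right has 1 {31}.
  Root 14: left subtree has 1 node {35}, right has 0 { }.

33 32 31 27 24 28 21 35 14 6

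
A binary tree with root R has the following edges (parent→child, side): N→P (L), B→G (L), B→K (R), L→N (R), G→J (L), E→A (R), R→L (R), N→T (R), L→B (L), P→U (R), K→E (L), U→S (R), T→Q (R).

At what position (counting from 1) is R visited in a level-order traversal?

Level-order visits nodes level by level from the root, left to right within each level.
Level 0: R
Level 1: L
Level 2: B, N
Level 3: G, K, P, T
Level 4: J, E, U, Q
Level 5: A, S
Full level-order sequence: R, L, B, N, G, K, P, T, J, E, U, Q, A, S.

1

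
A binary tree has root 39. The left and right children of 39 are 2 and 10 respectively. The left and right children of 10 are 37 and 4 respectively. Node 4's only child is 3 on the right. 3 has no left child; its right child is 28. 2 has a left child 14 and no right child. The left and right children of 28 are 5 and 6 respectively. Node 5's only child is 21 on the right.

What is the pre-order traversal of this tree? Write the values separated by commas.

39, 2, 14, 10, 37, 4, 3, 28, 5, 21, 6

Pre-order visits the node, then its left subtree, then its right subtree.
Visit 39.
At 39: go left to 2.
  Visit 2.
  At 2: go left to 14.
    14 is a leaf — visit 14.
  At 2: no right child.
At 39: go right to 10.
  Visit 10.
  At 10: go left to 37.
    37 is a leaf — visit 37.
  At 10: go right to 4.
    Visit 4.
    At 4: no left child.
    At 4: go right to 3.
      Visit 3.
      At 3: no left child.
      At 3: go right to 28.
        Visit 28.
        At 28: go left to 5.
          Visit 5.
          At 5: no left child.
          At 5: go right to 21.
            21 is a leaf — visit 21.
        At 28: go right to 6.
          6 is a leaf — visit 6.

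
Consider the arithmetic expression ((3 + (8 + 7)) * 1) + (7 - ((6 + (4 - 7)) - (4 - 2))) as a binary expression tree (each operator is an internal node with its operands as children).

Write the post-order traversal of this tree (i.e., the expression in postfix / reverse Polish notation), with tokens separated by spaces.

3 8 7 + + 1 * 7 6 4 7 - + 4 2 - - - +

Post-order on an expression tree gives postfix notation: for each operator, emit left operand, right operand, then the operator.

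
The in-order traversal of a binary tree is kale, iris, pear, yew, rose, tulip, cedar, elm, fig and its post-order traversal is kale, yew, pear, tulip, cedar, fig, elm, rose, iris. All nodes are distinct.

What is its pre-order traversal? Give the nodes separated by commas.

iris, kale, rose, pear, yew, elm, cedar, tulip, fig

The last element of post-order is the root; it splits in-order into left and right subtrees.
Root iris: left subtree has 1 node {kale}, right has 7 {pear, yew, rose, tulip, cedar, elm, fig}.
  Root rose: left subtree has 2 nodes {pear, yew}, right has 4 {tulip, cedar, elm, fig}.
    Root pear: left subtree has 0 nodes { }, right has 1 {yew}.
    Root elm: left subtree has 2 nodes {tulip, cedar}, right has 1 {fig}.
      Root cedar: left subtree has 1 node {tulip}, right has 0 { }.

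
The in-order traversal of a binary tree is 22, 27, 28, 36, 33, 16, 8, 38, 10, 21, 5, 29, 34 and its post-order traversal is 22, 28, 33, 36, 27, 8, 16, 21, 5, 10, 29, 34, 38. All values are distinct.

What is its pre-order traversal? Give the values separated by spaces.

The last element of post-order is the root; it splits in-order into left and right subtrees.
Root 38: left subtree has 7 nodes {22, 27, 28, 36, 33, 16, 8}, right has 5 {10, 21, 5, 29, 34}.
  Root 16: left subtree has 5 nodes {22, 27, 28, 36, 33}, right has 1 {8}.
    Root 27: left subtree has 1 node {22}, right has 3 {28, 36, 33}.
      Root 36: left subtree has 1 node {28}, right has 1 {33}.
  Root 34: left subtree has 4 nodes {10, 21, 5, 29}, right has 0 { }.
    Root 29: left subtree has 3 nodes {10, 21, 5}, right has 0 { }.
      Root 10: left subtree has 0 nodes { }, right has 2 {21, 5}.
        Root 5: left subtree has 1 node {21}, right has 0 { }.

38 16 27 22 36 28 33 8 34 29 10 5 21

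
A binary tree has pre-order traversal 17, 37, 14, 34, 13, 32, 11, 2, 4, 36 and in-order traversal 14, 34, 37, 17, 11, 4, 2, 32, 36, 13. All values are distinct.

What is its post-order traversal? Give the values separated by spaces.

34 14 37 4 2 11 36 32 13 17

The first element of pre-order is the root; it splits in-order into left and right subtrees.
Root 17: left subtree has 3 nodes {14, 34, 37}, right has 6 {11, 4, 2, 32, 36, 13}.
  Root 37: left subtree has 2 nodes {14, 34}, right has 0 { }.
    Root 14: left subtree has 0 nodes { }, right has 1 {34}.
  Root 13: left subtree has 5 nodes {11, 4, 2, 32, 36}, right has 0 { }.
    Root 32: left subtree has 3 nodes {11, 4, 2}, right has 1 {36}.
      Root 11: left subtree has 0 nodes { }, right has 2 {4, 2}.
        Root 2: left subtree has 1 node {4}, right has 0 { }.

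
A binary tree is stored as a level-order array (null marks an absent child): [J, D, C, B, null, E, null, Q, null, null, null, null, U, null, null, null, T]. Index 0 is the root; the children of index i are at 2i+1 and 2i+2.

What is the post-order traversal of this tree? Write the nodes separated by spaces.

T Q B D U E C J

Post-order visits the left subtree, then the right subtree, then the node.
At J: go left to D.
  At D: go left to B.
    At B: go left to Q.
      At Q: no left child.
      At Q: go right to T.
        T is a leaf — visit T.
      Visit Q.
    At B: no right child.
    Visit B.
  At D: no right child.
  Visit D.
At J: go right to C.
  At C: go left to E.
    At E: no left child.
    At E: go right to U.
      U is a leaf — visit U.
    Visit E.
  At C: no right child.
  Visit C.
Visit J.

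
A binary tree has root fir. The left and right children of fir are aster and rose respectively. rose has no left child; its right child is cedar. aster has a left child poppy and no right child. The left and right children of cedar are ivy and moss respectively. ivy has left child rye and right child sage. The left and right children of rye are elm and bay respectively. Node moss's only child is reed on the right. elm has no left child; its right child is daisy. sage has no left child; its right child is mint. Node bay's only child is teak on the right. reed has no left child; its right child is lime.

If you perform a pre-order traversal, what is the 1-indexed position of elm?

8

Pre-order visits the node, then its left subtree, then its right subtree.
Visit fir.
At fir: go left to aster.
  Visit aster.
  At aster: go left to poppy.
    poppy is a leaf — visit poppy.
  At aster: no right child.
At fir: go right to rose.
  Visit rose.
  At rose: no left child.
  At rose: go right to cedar.
    Visit cedar.
    At cedar: go left to ivy.
      Visit ivy.
      At ivy: go left to rye.
        Visit rye.
        At rye: go left to elm.
          Visit elm.
          At elm: no left child.
          At elm: go right to daisy.
            daisy is a leaf — visit daisy.
        At rye: go right to bay.
          Visit bay.
          At bay: no left child.
          At bay: go right to teak.
            teak is a leaf — visit teak.
      At ivy: go right to sage.
        Visit sage.
        At sage: no left child.
        At sage: go right to mint.
          mint is a leaf — visit mint.
    At cedar: go right to moss.
      Visit moss.
      At moss: no left child.
      At moss: go right to reed.
        Visit reed.
        At reed: no left child.
        At reed: go right to lime.
          lime is a leaf — visit lime.
Full pre-order sequence: fir, aster, poppy, rose, cedar, ivy, rye, elm, daisy, bay, teak, sage, mint, moss, reed, lime.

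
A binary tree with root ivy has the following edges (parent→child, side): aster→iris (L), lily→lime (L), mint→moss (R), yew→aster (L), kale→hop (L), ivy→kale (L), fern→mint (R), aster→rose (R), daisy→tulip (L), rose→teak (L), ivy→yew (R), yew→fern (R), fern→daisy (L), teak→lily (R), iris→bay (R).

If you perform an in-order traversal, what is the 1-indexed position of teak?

7

In-order visits the left subtree, then the node, then the right subtree.
At ivy: go left to kale.
  At kale: go left to hop.
    hop is a leaf — visit hop.
  Visit kale.
  At kale: no right child.
Visit ivy.
At ivy: go right to yew.
  At yew: go left to aster.
    At aster: go left to iris.
      At iris: no left child.
      Visit iris.
      At iris: go right to bay.
        bay is a leaf — visit bay.
    Visit aster.
    At aster: go right to rose.
      At rose: go left to teak.
        At teak: no left child.
        Visit teak.
        At teak: go right to lily.
          At lily: go left to lime.
            lime is a leaf — visit lime.
          Visit lily.
          At lily: no right child.
      Visit rose.
      At rose: no right child.
  Visit yew.
  At yew: go right to fern.
    At fern: go left to daisy.
      At daisy: go left to tulip.
        tulip is a leaf — visit tulip.
      Visit daisy.
      At daisy: no right child.
    Visit fern.
    At fern: go right to mint.
      At mint: no left child.
      Visit mint.
      At mint: go right to moss.
        moss is a leaf — visit moss.
Full in-order sequence: hop, kale, ivy, iris, bay, aster, teak, lime, lily, rose, yew, tulip, daisy, fern, mint, moss.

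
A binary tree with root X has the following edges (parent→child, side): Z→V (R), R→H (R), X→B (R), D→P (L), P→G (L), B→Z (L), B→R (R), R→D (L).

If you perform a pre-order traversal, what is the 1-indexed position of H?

9

Pre-order visits the node, then its left subtree, then its right subtree.
Visit X.
At X: no left child.
At X: go right to B.
  Visit B.
  At B: go left to Z.
    Visit Z.
    At Z: no left child.
    At Z: go right to V.
      V is a leaf — visit V.
  At B: go right to R.
    Visit R.
    At R: go left to D.
      Visit D.
      At D: go left to P.
        Visit P.
        At P: go left to G.
          G is a leaf — visit G.
        At P: no right child.
      At D: no right child.
    At R: go right to H.
      H is a leaf — visit H.
Full pre-order sequence: X, B, Z, V, R, D, P, G, H.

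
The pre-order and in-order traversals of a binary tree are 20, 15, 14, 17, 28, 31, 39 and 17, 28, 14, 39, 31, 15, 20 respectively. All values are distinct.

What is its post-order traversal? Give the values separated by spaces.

28 17 39 31 14 15 20

The first element of pre-order is the root; it splits in-order into left and right subtrees.
Root 20: left subtree has 6 nodes {17, 28, 14, 39, 31, 15}, right has 0 { }.
  Root 15: left subtree has 5 nodes {17, 28, 14, 39, 31}, right has 0 { }.
    Root 14: left subtree has 2 nodes {17, 28}, right has 2 {39, 31}.
      Root 17: left subtree has 0 nodes { }, right has 1 {28}.
      Root 31: left subtree has 1 node {39}, right has 0 { }.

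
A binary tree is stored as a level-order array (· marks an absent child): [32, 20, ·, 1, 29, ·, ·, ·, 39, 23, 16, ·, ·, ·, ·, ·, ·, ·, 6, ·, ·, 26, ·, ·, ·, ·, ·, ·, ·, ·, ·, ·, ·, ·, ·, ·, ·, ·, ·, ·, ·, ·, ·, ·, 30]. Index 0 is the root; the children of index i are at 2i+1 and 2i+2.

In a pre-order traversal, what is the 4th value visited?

Pre-order visits the node, then its left subtree, then its right subtree.
Visit 32.
At 32: go left to 20.
  Visit 20.
  At 20: go left to 1.
    Visit 1.
    At 1: no left child.
    At 1: go right to 39.
      Visit 39.
      At 39: no left child.
      At 39: go right to 6.
        6 is a leaf — visit 6.
  At 20: go right to 29.
    Visit 29.
    At 29: go left to 23.
      23 is a leaf — visit 23.
    At 29: go right to 16.
      Visit 16.
      At 16: go left to 26.
        Visit 26.
        At 26: no left child.
        At 26: go right to 30.
          30 is a leaf — visit 30.
      At 16: no right child.
At 32: no right child.
Full pre-order sequence: 32, 20, 1, 39, 6, 29, 23, 16, 26, 30.

39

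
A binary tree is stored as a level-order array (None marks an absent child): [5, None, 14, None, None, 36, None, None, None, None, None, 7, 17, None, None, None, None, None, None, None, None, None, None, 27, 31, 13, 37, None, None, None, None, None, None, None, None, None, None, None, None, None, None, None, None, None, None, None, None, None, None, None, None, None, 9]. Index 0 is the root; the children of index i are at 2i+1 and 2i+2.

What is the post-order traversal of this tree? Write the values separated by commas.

27, 31, 7, 9, 13, 37, 17, 36, 14, 5

Post-order visits the left subtree, then the right subtree, then the node.
At 5: no left child.
At 5: go right to 14.
  At 14: go left to 36.
    At 36: go left to 7.
      At 7: go left to 27.
        27 is a leaf — visit 27.
      At 7: go right to 31.
        31 is a leaf — visit 31.
      Visit 7.
    At 36: go right to 17.
      At 17: go left to 13.
        At 13: no left child.
        At 13: go right to 9.
          9 is a leaf — visit 9.
        Visit 13.
      At 17: go right to 37.
        37 is a leaf — visit 37.
      Visit 17.
    Visit 36.
  At 14: no right child.
  Visit 14.
Visit 5.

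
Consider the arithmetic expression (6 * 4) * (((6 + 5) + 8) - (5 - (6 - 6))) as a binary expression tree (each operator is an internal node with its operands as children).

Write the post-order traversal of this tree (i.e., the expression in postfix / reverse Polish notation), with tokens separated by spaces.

Post-order on an expression tree gives postfix notation: for each operator, emit left operand, right operand, then the operator.

6 4 * 6 5 + 8 + 5 6 6 - - - *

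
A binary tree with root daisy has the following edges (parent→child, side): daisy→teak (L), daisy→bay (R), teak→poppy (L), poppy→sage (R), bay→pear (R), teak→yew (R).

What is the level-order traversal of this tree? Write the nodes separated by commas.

daisy, teak, bay, poppy, yew, pear, sage

Level-order visits nodes level by level from the root, left to right within each level.
Level 0: daisy
Level 1: teak, bay
Level 2: poppy, yew, pear
Level 3: sage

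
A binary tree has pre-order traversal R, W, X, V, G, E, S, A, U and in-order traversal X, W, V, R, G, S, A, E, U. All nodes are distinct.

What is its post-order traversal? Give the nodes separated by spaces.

The first element of pre-order is the root; it splits in-order into left and right subtrees.
Root R: left subtree has 3 nodes {X, W, V}, right has 5 {G, S, A, E, U}.
  Root W: left subtree has 1 node {X}, right has 1 {V}.
  Root G: left subtree has 0 nodes { }, right has 4 {S, A, E, U}.
    Root E: left subtree has 2 nodes {S, A}, right has 1 {U}.
      Root S: left subtree has 0 nodes { }, right has 1 {A}.

X V W A S U E G R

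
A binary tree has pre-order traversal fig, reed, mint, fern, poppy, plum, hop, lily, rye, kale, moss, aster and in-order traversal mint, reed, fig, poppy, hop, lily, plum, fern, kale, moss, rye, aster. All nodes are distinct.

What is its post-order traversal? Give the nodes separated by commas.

The first element of pre-order is the root; it splits in-order into left and right subtrees.
Root fig: left subtree has 2 nodes {mint, reed}, right has 9 {poppy, hop, lily, plum, fern, kale, moss, rye, aster}.
  Root reed: left subtree has 1 node {mint}, right has 0 { }.
  Root fern: left subtree has 4 nodes {poppy, hop, lily, plum}, right has 4 {kale, moss, rye, aster}.
    Root poppy: left subtree has 0 nodes { }, right has 3 {hop, lily, plum}.
      Root plum: left subtree has 2 nodes {hop, lily}, right has 0 { }.
        Root hop: left subtree has 0 nodes { }, right has 1 {lily}.
    Root rye: left subtree has 2 nodes {kale, moss}, right has 1 {aster}.
      Root kale: left subtree has 0 nodes { }, right has 1 {moss}.

mint, reed, lily, hop, plum, poppy, moss, kale, aster, rye, fern, fig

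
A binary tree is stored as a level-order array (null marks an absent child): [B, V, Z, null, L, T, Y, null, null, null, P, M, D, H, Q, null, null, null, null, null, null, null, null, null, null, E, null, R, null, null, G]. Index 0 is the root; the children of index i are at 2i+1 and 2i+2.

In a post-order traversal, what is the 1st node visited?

P

Post-order visits the left subtree, then the right subtree, then the node.
At B: go left to V.
  At V: no left child.
  At V: go right to L.
    At L: no left child.
    At L: go right to P.
      P is a leaf — visit P.
    Visit L.
  Visit V.
At B: go right to Z.
  At Z: go left to T.
    At T: go left to M.
      M is a leaf — visit M.
    At T: go right to D.
      At D: go left to E.
        E is a leaf — visit E.
      At D: no right child.
      Visit D.
    Visit T.
  At Z: go right to Y.
    At Y: go left to H.
      At H: go left to R.
        R is a leaf — visit R.
      At H: no right child.
      Visit H.
    At Y: go right to Q.
      At Q: no left child.
      At Q: go right to G.
        G is a leaf — visit G.
      Visit Q.
    Visit Y.
  Visit Z.
Visit B.
Full post-order sequence: P, L, V, M, E, D, T, R, H, G, Q, Y, Z, B.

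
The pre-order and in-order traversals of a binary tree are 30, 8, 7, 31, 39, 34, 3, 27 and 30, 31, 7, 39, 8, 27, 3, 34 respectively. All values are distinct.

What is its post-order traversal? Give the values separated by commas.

The first element of pre-order is the root; it splits in-order into left and right subtrees.
Root 30: left subtree has 0 nodes { }, right has 7 {31, 7, 39, 8, 27, 3, 34}.
  Root 8: left subtree has 3 nodes {31, 7, 39}, right has 3 {27, 3, 34}.
    Root 7: left subtree has 1 node {31}, right has 1 {39}.
    Root 34: left subtree has 2 nodes {27, 3}, right has 0 { }.
      Root 3: left subtree has 1 node {27}, right has 0 { }.

31, 39, 7, 27, 3, 34, 8, 30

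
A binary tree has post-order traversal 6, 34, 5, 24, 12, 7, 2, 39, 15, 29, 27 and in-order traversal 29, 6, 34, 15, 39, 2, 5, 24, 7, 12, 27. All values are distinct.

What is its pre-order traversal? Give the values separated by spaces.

27 29 15 34 6 39 2 7 24 5 12

The last element of post-order is the root; it splits in-order into left and right subtrees.
Root 27: left subtree has 10 nodes {29, 6, 34, 15, 39, 2, 5, 24, 7, 12}, right has 0 { }.
  Root 29: left subtree has 0 nodes { }, right has 9 {6, 34, 15, 39, 2, 5, 24, 7, 12}.
    Root 15: left subtree has 2 nodes {6, 34}, right has 6 {39, 2, 5, 24, 7, 12}.
      Root 34: left subtree has 1 node {6}, right has 0 { }.
      Root 39: left subtree has 0 nodes { }, right has 5 {2, 5, 24, 7, 12}.
        Root 2: left subtree has 0 nodes { }, right has 4 {5, 24, 7, 12}.
          Root 7: left subtree has 2 nodes {5, 24}, right has 1 {12}.
            Root 24: left subtree has 1 node {5}, right has 0 { }.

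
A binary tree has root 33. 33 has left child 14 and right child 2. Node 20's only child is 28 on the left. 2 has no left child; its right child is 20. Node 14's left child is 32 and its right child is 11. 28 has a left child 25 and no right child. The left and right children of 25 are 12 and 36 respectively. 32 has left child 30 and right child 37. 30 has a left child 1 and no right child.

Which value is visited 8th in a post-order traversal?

36

Post-order visits the left subtree, then the right subtree, then the node.
At 33: go left to 14.
  At 14: go left to 32.
    At 32: go left to 30.
      At 30: go left to 1.
        1 is a leaf — visit 1.
      At 30: no right child.
      Visit 30.
    At 32: go right to 37.
      37 is a leaf — visit 37.
    Visit 32.
  At 14: go right to 11.
    11 is a leaf — visit 11.
  Visit 14.
At 33: go right to 2.
  At 2: no left child.
  At 2: go right to 20.
    At 20: go left to 28.
      At 28: go left to 25.
        At 25: go left to 12.
          12 is a leaf — visit 12.
        At 25: go right to 36.
          36 is a leaf — visit 36.
        Visit 25.
      At 28: no right child.
      Visit 28.
    At 20: no right child.
    Visit 20.
  Visit 2.
Visit 33.
Full post-order sequence: 1, 30, 37, 32, 11, 14, 12, 36, 25, 28, 20, 2, 33.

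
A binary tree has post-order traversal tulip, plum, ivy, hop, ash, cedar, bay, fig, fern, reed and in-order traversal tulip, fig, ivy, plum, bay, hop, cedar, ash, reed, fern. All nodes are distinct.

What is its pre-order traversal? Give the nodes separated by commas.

reed, fig, tulip, bay, ivy, plum, cedar, hop, ash, fern

The last element of post-order is the root; it splits in-order into left and right subtrees.
Root reed: left subtree has 8 nodes {tulip, fig, ivy, plum, bay, hop, cedar, ash}, right has 1 {fern}.
  Root fig: left subtree has 1 node {tulip}, right has 6 {ivy, plum, bay, hop, cedar, ash}.
    Root bay: left subtree has 2 nodes {ivy, plum}, right has 3 {hop, cedar, ash}.
      Root ivy: left subtree has 0 nodes { }, right has 1 {plum}.
      Root cedar: left subtree has 1 node {hop}, right has 1 {ash}.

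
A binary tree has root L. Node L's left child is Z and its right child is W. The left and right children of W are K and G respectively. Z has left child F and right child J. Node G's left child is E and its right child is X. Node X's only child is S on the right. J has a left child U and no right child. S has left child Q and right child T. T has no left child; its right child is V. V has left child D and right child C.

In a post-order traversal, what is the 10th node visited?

V

Post-order visits the left subtree, then the right subtree, then the node.
At L: go left to Z.
  At Z: go left to F.
    F is a leaf — visit F.
  At Z: go right to J.
    At J: go left to U.
      U is a leaf — visit U.
    At J: no right child.
    Visit J.
  Visit Z.
At L: go right to W.
  At W: go left to K.
    K is a leaf — visit K.
  At W: go right to G.
    At G: go left to E.
      E is a leaf — visit E.
    At G: go right to X.
      At X: no left child.
      At X: go right to S.
        At S: go left to Q.
          Q is a leaf — visit Q.
        At S: go right to T.
          At T: no left child.
          At T: go right to V.
            At V: go left to D.
              D is a leaf — visit D.
            At V: go right to C.
              C is a leaf — visit C.
            Visit V.
          Visit T.
        Visit S.
      Visit X.
    Visit G.
  Visit W.
Visit L.
Full post-order sequence: F, U, J, Z, K, E, Q, D, C, V, T, S, X, G, W, L.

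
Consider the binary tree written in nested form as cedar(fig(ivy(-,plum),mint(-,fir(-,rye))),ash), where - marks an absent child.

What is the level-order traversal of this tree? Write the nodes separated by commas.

cedar, fig, ash, ivy, mint, plum, fir, rye

Level-order visits nodes level by level from the root, left to right within each level.
Level 0: cedar
Level 1: fig, ash
Level 2: ivy, mint
Level 3: plum, fir
Level 4: rye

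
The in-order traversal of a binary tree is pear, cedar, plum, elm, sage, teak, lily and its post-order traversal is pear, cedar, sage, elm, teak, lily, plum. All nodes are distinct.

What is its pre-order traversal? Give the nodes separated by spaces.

The last element of post-order is the root; it splits in-order into left and right subtrees.
Root plum: left subtree has 2 nodes {pear, cedar}, right has 4 {elm, sage, teak, lily}.
  Root cedar: left subtree has 1 node {pear}, right has 0 { }.
  Root lily: left subtree has 3 nodes {elm, sage, teak}, right has 0 { }.
    Root teak: left subtree has 2 nodes {elm, sage}, right has 0 { }.
      Root elm: left subtree has 0 nodes { }, right has 1 {sage}.

plum cedar pear lily teak elm sage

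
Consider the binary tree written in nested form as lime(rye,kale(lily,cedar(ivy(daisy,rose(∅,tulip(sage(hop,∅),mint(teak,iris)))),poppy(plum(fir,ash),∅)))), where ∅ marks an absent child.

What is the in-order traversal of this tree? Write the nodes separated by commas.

In-order visits the left subtree, then the node, then the right subtree.
At lime: go left to rye.
  rye is a leaf — visit rye.
Visit lime.
At lime: go right to kale.
  At kale: go left to lily.
    lily is a leaf — visit lily.
  Visit kale.
  At kale: go right to cedar.
    At cedar: go left to ivy.
      At ivy: go left to daisy.
        daisy is a leaf — visit daisy.
      Visit ivy.
      At ivy: go right to rose.
        At rose: no left child.
        Visit rose.
        At rose: go right to tulip.
          At tulip: go left to sage.
            At sage: go left to hop.
              hop is a leaf — visit hop.
            Visit sage.
            At sage: no right child.
          Visit tulip.
          At tulip: go right to mint.
            At mint: go left to teak.
              teak is a leaf — visit teak.
            Visit mint.
            At mint: go right to iris.
              iris is a leaf — visit iris.
    Visit cedar.
    At cedar: go right to poppy.
      At poppy: go left to plum.
        At plum: go left to fir.
          fir is a leaf — visit fir.
        Visit plum.
        At plum: go right to ash.
          ash is a leaf — visit ash.
      Visit poppy.
      At poppy: no right child.

rye, lime, lily, kale, daisy, ivy, rose, hop, sage, tulip, teak, mint, iris, cedar, fir, plum, ash, poppy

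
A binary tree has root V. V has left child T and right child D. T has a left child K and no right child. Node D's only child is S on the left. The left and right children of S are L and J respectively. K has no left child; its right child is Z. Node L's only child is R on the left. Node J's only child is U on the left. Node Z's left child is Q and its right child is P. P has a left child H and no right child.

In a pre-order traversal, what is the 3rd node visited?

Pre-order visits the node, then its left subtree, then its right subtree.
Visit V.
At V: go left to T.
  Visit T.
  At T: go left to K.
    Visit K.
    At K: no left child.
    At K: go right to Z.
      Visit Z.
      At Z: go left to Q.
        Q is a leaf — visit Q.
      At Z: go right to P.
        Visit P.
        At P: go left to H.
          H is a leaf — visit H.
        At P: no right child.
  At T: no right child.
At V: go right to D.
  Visit D.
  At D: go left to S.
    Visit S.
    At S: go left to L.
      Visit L.
      At L: go left to R.
        R is a leaf — visit R.
      At L: no right child.
    At S: go right to J.
      Visit J.
      At J: go left to U.
        U is a leaf — visit U.
      At J: no right child.
  At D: no right child.
Full pre-order sequence: V, T, K, Z, Q, P, H, D, S, L, R, J, U.

K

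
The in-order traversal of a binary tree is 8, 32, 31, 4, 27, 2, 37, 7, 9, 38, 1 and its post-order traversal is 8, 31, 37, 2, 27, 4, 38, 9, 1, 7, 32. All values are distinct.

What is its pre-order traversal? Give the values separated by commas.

The last element of post-order is the root; it splits in-order into left and right subtrees.
Root 32: left subtree has 1 node {8}, right has 9 {31, 4, 27, 2, 37, 7, 9, 38, 1}.
  Root 7: left subtree has 5 nodes {31, 4, 27, 2, 37}, right has 3 {9, 38, 1}.
    Root 4: left subtree has 1 node {31}, right has 3 {27, 2, 37}.
      Root 27: left subtree has 0 nodes { }, right has 2 {2, 37}.
        Root 2: left subtree has 0 nodes { }, right has 1 {37}.
    Root 1: left subtree has 2 nodes {9, 38}, right has 0 { }.
      Root 9: left subtree has 0 nodes { }, right has 1 {38}.

32, 8, 7, 4, 31, 27, 2, 37, 1, 9, 38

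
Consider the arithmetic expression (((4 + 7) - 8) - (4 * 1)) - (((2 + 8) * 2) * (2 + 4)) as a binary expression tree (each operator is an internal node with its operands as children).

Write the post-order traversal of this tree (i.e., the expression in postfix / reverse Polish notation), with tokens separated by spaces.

4 7 + 8 - 4 1 * - 2 8 + 2 * 2 4 + * -

Post-order on an expression tree gives postfix notation: for each operator, emit left operand, right operand, then the operator.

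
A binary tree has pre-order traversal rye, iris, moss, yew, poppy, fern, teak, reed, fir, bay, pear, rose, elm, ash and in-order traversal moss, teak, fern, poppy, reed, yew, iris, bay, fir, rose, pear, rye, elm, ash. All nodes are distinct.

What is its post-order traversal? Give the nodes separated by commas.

The first element of pre-order is the root; it splits in-order into left and right subtrees.
Root rye: left subtree has 11 nodes {moss, teak, fern, poppy, reed, yew, iris, bay, fir, rose, pear}, right has 2 {elm, ash}.
  Root iris: left subtree has 6 nodes {moss, teak, fern, poppy, reed, yew}, right has 4 {bay, fir, rose, pear}.
    Root moss: left subtree has 0 nodes { }, right has 5 {teak, fern, poppy, reed, yew}.
      Root yew: left subtree has 4 nodes {teak, fern, poppy, reed}, right has 0 { }.
        Root poppy: left subtree has 2 nodes {teak, fern}, right has 1 {reed}.
          Root fern: left subtree has 1 node {teak}, right has 0 { }.
    Root fir: left subtree has 1 node {bay}, right has 2 {rose, pear}.
      Root pear: left subtree has 1 node {rose}, right has 0 { }.
  Root elm: left subtree has 0 nodes { }, right has 1 {ash}.

teak, fern, reed, poppy, yew, moss, bay, rose, pear, fir, iris, ash, elm, rye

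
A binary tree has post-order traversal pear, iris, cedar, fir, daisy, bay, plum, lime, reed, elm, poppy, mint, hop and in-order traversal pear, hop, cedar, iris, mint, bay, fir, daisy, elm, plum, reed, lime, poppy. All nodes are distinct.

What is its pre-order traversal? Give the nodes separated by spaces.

hop pear mint cedar iris poppy elm bay daisy fir reed plum lime

The last element of post-order is the root; it splits in-order into left and right subtrees.
Root hop: left subtree has 1 node {pear}, right has 11 {cedar, iris, mint, bay, fir, daisy, elm, plum, reed, lime, poppy}.
  Root mint: left subtree has 2 nodes {cedar, iris}, right has 8 {bay, fir, daisy, elm, plum, reed, lime, poppy}.
    Root cedar: left subtree has 0 nodes { }, right has 1 {iris}.
    Root poppy: left subtree has 7 nodes {bay, fir, daisy, elm, plum, reed, lime}, right has 0 { }.
      Root elm: left subtree has 3 nodes {bay, fir, daisy}, right has 3 {plum, reed, lime}.
        Root bay: left subtree has 0 nodes { }, right has 2 {fir, daisy}.
          Root daisy: left subtree has 1 node {fir}, right has 0 { }.
        Root reed: left subtree has 1 node {plum}, right has 1 {lime}.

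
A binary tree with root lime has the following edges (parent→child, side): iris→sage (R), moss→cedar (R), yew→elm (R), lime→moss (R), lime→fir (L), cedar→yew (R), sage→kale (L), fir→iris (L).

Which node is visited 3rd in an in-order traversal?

In-order visits the left subtree, then the node, then the right subtree.
At lime: go left to fir.
  At fir: go left to iris.
    At iris: no left child.
    Visit iris.
    At iris: go right to sage.
      At sage: go left to kale.
        kale is a leaf — visit kale.
      Visit sage.
      At sage: no right child.
  Visit fir.
  At fir: no right child.
Visit lime.
At lime: go right to moss.
  At moss: no left child.
  Visit moss.
  At moss: go right to cedar.
    At cedar: no left child.
    Visit cedar.
    At cedar: go right to yew.
      At yew: no left child.
      Visit yew.
      At yew: go right to elm.
        elm is a leaf — visit elm.
Full in-order sequence: iris, kale, sage, fir, lime, moss, cedar, yew, elm.

sage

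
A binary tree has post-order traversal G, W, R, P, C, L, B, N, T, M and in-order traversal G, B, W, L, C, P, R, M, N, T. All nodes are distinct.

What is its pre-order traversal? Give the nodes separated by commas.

M, B, G, L, W, C, P, R, T, N

The last element of post-order is the root; it splits in-order into left and right subtrees.
Root M: left subtree has 7 nodes {G, B, W, L, C, P, R}, right has 2 {N, T}.
  Root B: left subtree has 1 node {G}, right has 5 {W, L, C, P, R}.
    Root L: left subtree has 1 node {W}, right has 3 {C, P, R}.
      Root C: left subtree has 0 nodes { }, right has 2 {P, R}.
        Root P: left subtree has 0 nodes { }, right has 1 {R}.
  Root T: left subtree has 1 node {N}, right has 0 { }.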